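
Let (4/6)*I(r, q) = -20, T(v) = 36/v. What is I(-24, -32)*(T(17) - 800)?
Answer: 406920/17 ≈ 23936.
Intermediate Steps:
I(r, q) = -30 (I(r, q) = (3/2)*(-20) = -30)
I(-24, -32)*(T(17) - 800) = -30*(36/17 - 800) = -30*(-13564/17) = 406920/17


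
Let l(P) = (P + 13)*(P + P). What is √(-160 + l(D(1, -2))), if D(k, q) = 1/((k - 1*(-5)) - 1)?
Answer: 2*I*√967/5 ≈ 12.439*I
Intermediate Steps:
D(k, q) = 1/(4 + k) (D(k, q) = 1/((k + 5) - 1) = 1/((5 + k) - 1) = 1/(4 + k))
l(P) = 2*P*(13 + P) (l(P) = (13 + P)*(2*P) = 2*P*(13 + P))
√(-160 + l(D(1, -2))) = √(-160 + 2*(13 + 1/(4 + 1))/(4 + 1)) = √(-160 + 2*(13 + 1/5)/5) = √(-160 + 2*(⅕)*(13 + ⅕)) = √(-160 + 2*(⅕)*(66/5)) = √(-160 + 132/25) = √(-3868/25) = 2*I*√967/5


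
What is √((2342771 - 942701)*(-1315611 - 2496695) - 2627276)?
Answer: 2*I*√1334374472174 ≈ 2.3103e+6*I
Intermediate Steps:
√((2342771 - 942701)*(-1315611 - 2496695) - 2627276) = √(1400070*(-3812306) - 2627276) = √(-5337495261420 - 2627276) = √(-5337497888696) = 2*I*√1334374472174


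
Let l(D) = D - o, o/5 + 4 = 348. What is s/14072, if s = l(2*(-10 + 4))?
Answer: -433/3518 ≈ -0.12308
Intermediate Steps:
o = 1720 (o = -20 + 5*348 = -20 + 1740 = 1720)
l(D) = -1720 + D (l(D) = D - 1*1720 = D - 1720 = -1720 + D)
s = -1732 (s = -1720 + 2*(-10 + 4) = -1720 + 2*(-6) = -1720 - 12 = -1732)
s/14072 = -1732/14072 = -1732*1/14072 = -433/3518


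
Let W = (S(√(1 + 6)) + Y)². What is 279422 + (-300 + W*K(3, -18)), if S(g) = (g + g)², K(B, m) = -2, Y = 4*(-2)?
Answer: 278322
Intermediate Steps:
Y = -8
S(g) = 4*g² (S(g) = (2*g)² = 4*g²)
W = 400 (W = (4*(√(1 + 6))² - 8)² = (4*(√7)² - 8)² = (4*7 - 8)² = (28 - 8)² = 20² = 400)
279422 + (-300 + W*K(3, -18)) = 279422 + (-300 + 400*(-2)) = 279422 + (-300 - 800) = 279422 - 1100 = 278322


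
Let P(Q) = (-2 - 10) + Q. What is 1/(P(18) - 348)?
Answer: -1/342 ≈ -0.0029240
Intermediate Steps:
P(Q) = -12 + Q
1/(P(18) - 348) = 1/((-12 + 18) - 348) = 1/(6 - 348) = 1/(-342) = -1/342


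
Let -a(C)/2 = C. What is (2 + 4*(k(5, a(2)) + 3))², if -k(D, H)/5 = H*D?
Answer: 171396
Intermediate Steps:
a(C) = -2*C
k(D, H) = -5*D*H (k(D, H) = -5*H*D = -5*D*H)
(2 + 4*(k(5, a(2)) + 3))² = (2 + 4*(-5*5*(-2*2) + 3))² = (2 + 4*(-5*5*(-4) + 3))² = (2 + 4*(100 + 3))² = (2 + 4*103)² = (2 + 412)² = 414² = 171396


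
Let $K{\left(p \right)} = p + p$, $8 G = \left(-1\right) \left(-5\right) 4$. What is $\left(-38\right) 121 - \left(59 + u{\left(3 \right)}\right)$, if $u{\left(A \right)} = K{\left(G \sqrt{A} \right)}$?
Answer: $-4657 - 5 \sqrt{3} \approx -4665.7$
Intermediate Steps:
$G = \frac{5}{2}$ ($G = \frac{\left(-1\right) \left(-5\right) 4}{8} = \frac{5 \cdot 4}{8} = \frac{1}{8} \cdot 20 = \frac{5}{2} \approx 2.5$)
$K{\left(p \right)} = 2 p$
$u{\left(A \right)} = 5 \sqrt{A}$ ($u{\left(A \right)} = 2 \frac{5 \sqrt{A}}{2} = 5 \sqrt{A}$)
$\left(-38\right) 121 - \left(59 + u{\left(3 \right)}\right) = \left(-38\right) 121 - \left(59 + 5 \sqrt{3}\right) = -4598 - \left(59 + 5 \sqrt{3}\right) = -4657 - 5 \sqrt{3}$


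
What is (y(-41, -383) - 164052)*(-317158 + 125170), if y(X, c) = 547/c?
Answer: 12063078906444/383 ≈ 3.1496e+10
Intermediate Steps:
(y(-41, -383) - 164052)*(-317158 + 125170) = (547/(-383) - 164052)*(-317158 + 125170) = (547*(-1/383) - 164052)*(-191988) = (-547/383 - 164052)*(-191988) = -62832463/383*(-191988) = 12063078906444/383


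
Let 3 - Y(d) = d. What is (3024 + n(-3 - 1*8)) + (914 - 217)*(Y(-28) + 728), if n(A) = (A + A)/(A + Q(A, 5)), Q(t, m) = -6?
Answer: 9044821/17 ≈ 5.3205e+5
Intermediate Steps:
Y(d) = 3 - d
n(A) = 2*A/(-6 + A) (n(A) = (A + A)/(A - 6) = (2*A)/(-6 + A) = 2*A/(-6 + A))
(3024 + n(-3 - 1*8)) + (914 - 217)*(Y(-28) + 728) = (3024 + 2*(-3 - 1*8)/(-6 + (-3 - 1*8))) + (914 - 217)*((3 - 1*(-28)) + 728) = (3024 + 2*(-3 - 8)/(-6 + (-3 - 8))) + 697*((3 + 28) + 728) = (3024 + 2*(-11)/(-6 - 11)) + 697*(31 + 728) = (3024 + 2*(-11)/(-17)) + 697*759 = (3024 + 2*(-11)*(-1/17)) + 529023 = (3024 + 22/17) + 529023 = 51430/17 + 529023 = 9044821/17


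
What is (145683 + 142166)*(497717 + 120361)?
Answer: 177913134222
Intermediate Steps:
(145683 + 142166)*(497717 + 120361) = 287849*618078 = 177913134222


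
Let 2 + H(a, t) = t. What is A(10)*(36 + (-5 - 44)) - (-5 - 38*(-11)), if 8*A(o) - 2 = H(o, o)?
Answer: -1717/4 ≈ -429.25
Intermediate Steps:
H(a, t) = -2 + t
A(o) = o/8 (A(o) = ¼ + (-2 + o)/8 = ¼ + (-¼ + o/8) = o/8)
A(10)*(36 + (-5 - 44)) - (-5 - 38*(-11)) = ((⅛)*10)*(36 + (-5 - 44)) - (-5 - 38*(-11)) = 5*(36 - 49)/4 - (-5 + 418) = (5/4)*(-13) - 1*413 = -65/4 - 413 = -1717/4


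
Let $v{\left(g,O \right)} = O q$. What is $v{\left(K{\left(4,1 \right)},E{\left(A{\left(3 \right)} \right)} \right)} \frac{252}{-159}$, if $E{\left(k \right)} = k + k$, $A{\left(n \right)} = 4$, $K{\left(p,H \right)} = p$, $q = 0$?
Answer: $0$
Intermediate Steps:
$E{\left(k \right)} = 2 k$
$v{\left(g,O \right)} = 0$ ($v{\left(g,O \right)} = O 0 = 0$)
$v{\left(K{\left(4,1 \right)},E{\left(A{\left(3 \right)} \right)} \right)} \frac{252}{-159} = 0 \frac{252}{-159} = 0 \cdot 252 \left(- \frac{1}{159}\right) = 0 \left(- \frac{84}{53}\right) = 0$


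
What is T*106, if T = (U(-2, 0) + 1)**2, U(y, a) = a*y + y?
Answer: 106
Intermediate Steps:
U(y, a) = y + a*y
T = 1 (T = (-2*(1 + 0) + 1)**2 = (-2*1 + 1)**2 = (-2 + 1)**2 = (-1)**2 = 1)
T*106 = 1*106 = 106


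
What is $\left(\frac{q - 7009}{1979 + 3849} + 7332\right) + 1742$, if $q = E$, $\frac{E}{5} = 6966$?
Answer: $\frac{52911093}{5828} \approx 9078.8$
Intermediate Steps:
$E = 34830$ ($E = 5 \cdot 6966 = 34830$)
$q = 34830$
$\left(\frac{q - 7009}{1979 + 3849} + 7332\right) + 1742 = \left(\frac{34830 - 7009}{1979 + 3849} + 7332\right) + 1742 = \left(\frac{27821}{5828} + 7332\right) + 1742 = \frac{42758717}{5828} + 1742 = \frac{52911093}{5828}$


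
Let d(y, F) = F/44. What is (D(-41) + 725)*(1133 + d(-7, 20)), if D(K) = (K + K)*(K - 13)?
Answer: 64247604/11 ≈ 5.8407e+6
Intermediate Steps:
d(y, F) = F/44 (d(y, F) = F*(1/44) = F/44)
D(K) = 2*K*(-13 + K) (D(K) = (2*K)*(-13 + K) = 2*K*(-13 + K))
(D(-41) + 725)*(1133 + d(-7, 20)) = (2*(-41)*(-13 - 41) + 725)*(1133 + (1/44)*20) = (2*(-41)*(-54) + 725)*(1133 + 5/11) = (4428 + 725)*(12468/11) = 5153*(12468/11) = 64247604/11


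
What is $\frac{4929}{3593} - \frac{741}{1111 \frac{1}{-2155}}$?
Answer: $\frac{5742976134}{3991823} \approx 1438.7$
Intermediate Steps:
$\frac{4929}{3593} - \frac{741}{1111 \frac{1}{-2155}} = 4929 \cdot \frac{1}{3593} - \frac{741}{1111 \left(- \frac{1}{2155}\right)} = \frac{4929}{3593} - \frac{741}{- \frac{1111}{2155}} = \frac{4929}{3593} - - \frac{1596855}{1111} = \frac{4929}{3593} + \frac{1596855}{1111} = \frac{5742976134}{3991823}$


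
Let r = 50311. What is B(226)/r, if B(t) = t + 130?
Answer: 356/50311 ≈ 0.0070760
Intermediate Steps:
B(t) = 130 + t
B(226)/r = (130 + 226)/50311 = 356*(1/50311) = 356/50311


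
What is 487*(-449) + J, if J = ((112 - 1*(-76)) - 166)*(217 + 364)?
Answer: -205881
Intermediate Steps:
J = 12782 (J = ((112 + 76) - 166)*581 = (188 - 166)*581 = 22*581 = 12782)
487*(-449) + J = 487*(-449) + 12782 = -218663 + 12782 = -205881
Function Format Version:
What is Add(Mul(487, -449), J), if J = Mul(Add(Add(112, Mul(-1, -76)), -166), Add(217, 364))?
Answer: -205881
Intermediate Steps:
J = 12782 (J = Mul(Add(Add(112, 76), -166), 581) = Mul(Add(188, -166), 581) = Mul(22, 581) = 12782)
Add(Mul(487, -449), J) = Add(Mul(487, -449), 12782) = Add(-218663, 12782) = -205881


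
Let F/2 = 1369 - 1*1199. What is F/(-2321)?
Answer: -340/2321 ≈ -0.14649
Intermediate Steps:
F = 340 (F = 2*(1369 - 1*1199) = 2*(1369 - 1199) = 2*170 = 340)
F/(-2321) = 340/(-2321) = 340*(-1/2321) = -340/2321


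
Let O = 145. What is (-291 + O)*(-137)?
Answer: 20002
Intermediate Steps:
(-291 + O)*(-137) = (-291 + 145)*(-137) = -146*(-137) = 20002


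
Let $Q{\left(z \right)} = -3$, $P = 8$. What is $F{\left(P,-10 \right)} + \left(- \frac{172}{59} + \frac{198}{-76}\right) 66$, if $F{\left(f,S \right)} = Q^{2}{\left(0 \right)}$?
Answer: $- \frac{398352}{1121} \approx -355.35$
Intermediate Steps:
$F{\left(f,S \right)} = 9$ ($F{\left(f,S \right)} = \left(-3\right)^{2} = 9$)
$F{\left(P,-10 \right)} + \left(- \frac{172}{59} + \frac{198}{-76}\right) 66 = 9 + \left(- \frac{172}{59} + \frac{198}{-76}\right) 66 = 9 + \left(\left(-172\right) \frac{1}{59} + 198 \left(- \frac{1}{76}\right)\right) 66 = 9 + \left(- \frac{172}{59} - \frac{99}{38}\right) 66 = 9 - \frac{408441}{1121} = - \frac{398352}{1121}$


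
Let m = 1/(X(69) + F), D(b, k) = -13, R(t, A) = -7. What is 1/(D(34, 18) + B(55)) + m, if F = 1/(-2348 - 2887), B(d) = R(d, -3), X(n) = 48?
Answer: -146579/5025580 ≈ -0.029167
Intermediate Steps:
B(d) = -7
F = -1/5235 (F = 1/(-5235) = -1/5235 ≈ -0.00019102)
m = 5235/251279 (m = 1/(48 - 1/5235) = 1/(251279/5235) = 5235/251279 ≈ 0.020833)
1/(D(34, 18) + B(55)) + m = 1/(-13 - 7) + 5235/251279 = 1/(-20) + 5235/251279 = -1/20 + 5235/251279 = -146579/5025580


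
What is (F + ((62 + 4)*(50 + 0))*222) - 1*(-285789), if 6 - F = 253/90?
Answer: 91655297/90 ≈ 1.0184e+6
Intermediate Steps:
F = 287/90 (F = 6 - 253/90 = 287/90 ≈ 3.1889)
(F + ((62 + 4)*(50 + 0))*222) - 1*(-285789) = (287/90 + ((62 + 4)*(50 + 0))*222) - 1*(-285789) = (287/90 + (66*50)*222) + 285789 = (287/90 + 3300*222) + 285789 = (287/90 + 732600) + 285789 = 65934287/90 + 285789 = 91655297/90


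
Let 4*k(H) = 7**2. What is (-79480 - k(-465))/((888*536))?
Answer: -317969/1903872 ≈ -0.16701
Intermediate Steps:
k(H) = 49/4 (k(H) = (1/4)*7**2 = (1/4)*49 = 49/4)
(-79480 - k(-465))/((888*536)) = (-79480 - 1*49/4)/((888*536)) = (-79480 - 49/4)/475968 = -317969/4*1/475968 = -317969/1903872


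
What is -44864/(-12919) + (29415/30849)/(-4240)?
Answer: 7380906189/2125537232 ≈ 3.4725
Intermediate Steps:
-44864/(-12919) + (29415/30849)/(-4240) = -44864*(-1/12919) + (29415*(1/30849))*(-1/4240) = 44864/12919 + (9805/10283)*(-1/4240) = 44864/12919 - 37/164528 = 7380906189/2125537232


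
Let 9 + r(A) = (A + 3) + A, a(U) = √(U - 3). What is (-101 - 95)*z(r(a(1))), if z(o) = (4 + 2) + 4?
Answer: -1960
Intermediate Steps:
a(U) = √(-3 + U)
r(A) = -6 + 2*A (r(A) = -9 + ((A + 3) + A) = -9 + ((3 + A) + A) = -9 + (3 + 2*A) = -6 + 2*A)
z(o) = 10 (z(o) = 6 + 4 = 10)
(-101 - 95)*z(r(a(1))) = (-101 - 95)*10 = -196*10 = -1960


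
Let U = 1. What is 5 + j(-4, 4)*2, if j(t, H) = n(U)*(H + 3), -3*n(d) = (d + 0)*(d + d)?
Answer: -13/3 ≈ -4.3333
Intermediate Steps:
n(d) = -2*d²/3 (n(d) = -(d + 0)*(d + d)/3 = -d*2*d/3 = -2*d²/3)
j(t, H) = -2 - 2*H/3 (j(t, H) = (-⅔*1²)*(H + 3) = (-⅔*1)*(3 + H) = -2*(3 + H)/3 = -2 - 2*H/3)
5 + j(-4, 4)*2 = 5 + (-2 - ⅔*4)*2 = 5 + (-2 - 8/3)*2 = 5 - 14/3*2 = 5 - 28/3 = -13/3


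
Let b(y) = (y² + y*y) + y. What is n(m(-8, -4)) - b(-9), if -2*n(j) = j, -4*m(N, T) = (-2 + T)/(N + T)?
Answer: -2447/16 ≈ -152.94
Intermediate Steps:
b(y) = y + 2*y² (b(y) = (y² + y²) + y = 2*y² + y = y + 2*y²)
m(N, T) = -(-2 + T)/(4*(N + T))
n(j) = -j/2
n(m(-8, -4)) - b(-9) = -(2 - 1*(-4))/(8*(-8 - 4)) - (-9)*(1 + 2*(-9)) = -(2 + 4)/(8*(-12)) - (-9)*(1 - 18) = -(-1)*6/(8*12) - (-9)*(-17) = -½*(-⅛) - 1*153 = 1/16 - 153 = -2447/16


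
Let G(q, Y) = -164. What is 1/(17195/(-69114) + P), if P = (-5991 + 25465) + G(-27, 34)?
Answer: 69114/1334574145 ≈ 5.1787e-5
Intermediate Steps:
P = 19310 (P = (-5991 + 25465) - 164 = 19474 - 164 = 19310)
1/(17195/(-69114) + P) = 1/(17195/(-69114) + 19310) = 1/(17195*(-1/69114) + 19310) = 1/(-17195/69114 + 19310) = 1/(1334574145/69114) = 69114/1334574145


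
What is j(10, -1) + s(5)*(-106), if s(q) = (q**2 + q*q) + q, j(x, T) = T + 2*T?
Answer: -5833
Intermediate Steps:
j(x, T) = 3*T
s(q) = q + 2*q**2 (s(q) = (q**2 + q**2) + q = 2*q**2 + q = q + 2*q**2)
j(10, -1) + s(5)*(-106) = 3*(-1) + (5*(1 + 2*5))*(-106) = -3 + (5*(1 + 10))*(-106) = -3 + (5*11)*(-106) = -3 + 55*(-106) = -3 - 5830 = -5833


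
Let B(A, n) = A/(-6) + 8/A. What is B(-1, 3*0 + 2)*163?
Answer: -7661/6 ≈ -1276.8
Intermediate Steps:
B(A, n) = 8/A - A/6 (B(A, n) = A*(-⅙) + 8/A = -A/6 + 8/A = 8/A - A/6)
B(-1, 3*0 + 2)*163 = (8/(-1) - ⅙*(-1))*163 = (8*(-1) + ⅙)*163 = (-8 + ⅙)*163 = -47/6*163 = -7661/6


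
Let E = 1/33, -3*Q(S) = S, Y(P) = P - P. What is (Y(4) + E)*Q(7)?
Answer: -7/99 ≈ -0.070707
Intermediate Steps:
Y(P) = 0
Q(S) = -S/3
E = 1/33 ≈ 0.030303
(Y(4) + E)*Q(7) = (0 + 1/33)*(-⅓*7) = (1/33)*(-7/3) = -7/99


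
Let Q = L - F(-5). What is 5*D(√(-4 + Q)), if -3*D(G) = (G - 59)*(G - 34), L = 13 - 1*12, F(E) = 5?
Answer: -3330 + 310*I*√2 ≈ -3330.0 + 438.41*I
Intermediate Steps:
L = 1 (L = 13 - 12 = 1)
Q = -4 (Q = 1 - 1*5 = 1 - 5 = -4)
D(G) = -(-59 + G)*(-34 + G)/3 (D(G) = -(G - 59)*(G - 34)/3 = -(-59 + G)*(-34 + G)/3)
5*D(√(-4 + Q)) = 5*(-2006/3 + 31*√(-4 - 4) - (√(-4 - 4))²/3) = 5*(-2006/3 + 31*√(-8) - (√(-8))²/3) = 5*(-2006/3 + 31*(2*I*√2) - (2*I*√2)²/3) = 5*(-2006/3 + 62*I*√2 - ⅓*(-8)) = 5*(-2006/3 + 62*I*√2 + 8/3) = 5*(-666 + 62*I*√2) = -3330 + 310*I*√2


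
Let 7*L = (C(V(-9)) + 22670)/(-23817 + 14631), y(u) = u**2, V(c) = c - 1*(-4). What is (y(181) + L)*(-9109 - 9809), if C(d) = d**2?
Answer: -6642031375431/10717 ≈ -6.1977e+8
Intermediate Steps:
V(c) = 4 + c (V(c) = c + 4 = 4 + c)
L = -7565/21434 (L = (((4 - 9)**2 + 22670)/(-23817 + 14631))/7 = (((-5)**2 + 22670)/(-9186))/7 = ((25 + 22670)*(-1/9186))/7 = (22695*(-1/9186))/7 = (1/7)*(-7565/3062) = -7565/21434 ≈ -0.35294)
(y(181) + L)*(-9109 - 9809) = (181**2 - 7565/21434)*(-9109 - 9809) = (32761 - 7565/21434)*(-18918) = (702191709/21434)*(-18918) = -6642031375431/10717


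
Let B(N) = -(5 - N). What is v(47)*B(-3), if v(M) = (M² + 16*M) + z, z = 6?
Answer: -23736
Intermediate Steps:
B(N) = -5 + N
v(M) = 6 + M² + 16*M (v(M) = (M² + 16*M) + 6 = 6 + M² + 16*M)
v(47)*B(-3) = (6 + 47² + 16*47)*(-5 - 3) = (6 + 2209 + 752)*(-8) = 2967*(-8) = -23736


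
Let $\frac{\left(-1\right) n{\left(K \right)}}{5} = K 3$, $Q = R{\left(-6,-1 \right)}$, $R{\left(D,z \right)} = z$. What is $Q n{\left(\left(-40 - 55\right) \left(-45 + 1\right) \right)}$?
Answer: $62700$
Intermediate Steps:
$Q = -1$
$n{\left(K \right)} = - 15 K$ ($n{\left(K \right)} = - 5 K 3 = - 5 \cdot 3 K = - 15 K$)
$Q n{\left(\left(-40 - 55\right) \left(-45 + 1\right) \right)} = - \left(-15\right) \left(-40 - 55\right) \left(-45 + 1\right) = - \left(-15\right) \left(\left(-95\right) \left(-44\right)\right) = - \left(-15\right) 4180 = \left(-1\right) \left(-62700\right) = 62700$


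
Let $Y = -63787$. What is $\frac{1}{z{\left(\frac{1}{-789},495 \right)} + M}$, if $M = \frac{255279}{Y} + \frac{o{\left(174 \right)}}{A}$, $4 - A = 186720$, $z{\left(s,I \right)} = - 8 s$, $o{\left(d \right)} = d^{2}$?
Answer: $- \frac{2349258051297}{9758968993532} \approx -0.24073$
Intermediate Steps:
$A = -186716$ ($A = 4 - 186720 = -186716$)
$M = - \frac{12398972244}{2977513373}$ ($M = \frac{255279}{-63787} + \frac{174^{2}}{-186716} = 255279 \left(- \frac{1}{63787}\right) + 30276 \left(- \frac{1}{186716}\right) = - \frac{255279}{63787} - \frac{7569}{46679} = - \frac{12398972244}{2977513373} \approx -4.1642$)
$\frac{1}{z{\left(\frac{1}{-789},495 \right)} + M} = \frac{1}{- \frac{8}{-789} - \frac{12398972244}{2977513373}} = \frac{1}{\left(-8\right) \left(- \frac{1}{789}\right) - \frac{12398972244}{2977513373}} = \frac{1}{\frac{8}{789} - \frac{12398972244}{2977513373}} = \frac{1}{- \frac{9758968993532}{2349258051297}} = - \frac{2349258051297}{9758968993532}$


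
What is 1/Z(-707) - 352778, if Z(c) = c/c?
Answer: -352777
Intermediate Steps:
Z(c) = 1
1/Z(-707) - 352778 = 1/1 - 352778 = 1 - 352778 = -352777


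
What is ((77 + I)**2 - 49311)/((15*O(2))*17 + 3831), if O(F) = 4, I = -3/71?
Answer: -218721455/24453891 ≈ -8.9442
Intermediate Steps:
I = -3/71 (I = -3*1/71 = -3/71 ≈ -0.042253)
((77 + I)**2 - 49311)/((15*O(2))*17 + 3831) = ((77 - 3/71)**2 - 49311)/((15*4)*17 + 3831) = ((5464/71)**2 - 49311)/(60*17 + 3831) = (29855296/5041 - 49311)/(1020 + 3831) = -218721455/5041/4851 = -218721455/5041*1/4851 = -218721455/24453891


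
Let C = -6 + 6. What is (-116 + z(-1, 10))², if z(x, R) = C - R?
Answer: 15876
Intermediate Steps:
C = 0
z(x, R) = -R (z(x, R) = 0 - R = -R)
(-116 + z(-1, 10))² = (-116 - 1*10)² = (-116 - 10)² = (-126)² = 15876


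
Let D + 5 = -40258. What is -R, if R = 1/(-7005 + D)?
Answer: 1/47268 ≈ 2.1156e-5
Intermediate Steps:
D = -40263 (D = -5 - 40258 = -40263)
R = -1/47268 (R = 1/(-7005 - 40263) = 1/(-47268) = -1/47268 ≈ -2.1156e-5)
-R = -1*(-1/47268) = 1/47268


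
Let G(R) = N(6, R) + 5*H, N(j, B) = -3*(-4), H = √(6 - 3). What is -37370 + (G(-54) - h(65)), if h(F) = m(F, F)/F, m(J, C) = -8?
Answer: -2428262/65 + 5*√3 ≈ -37349.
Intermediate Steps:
H = √3 ≈ 1.7320
N(j, B) = 12
h(F) = -8/F
G(R) = 12 + 5*√3
-37370 + (G(-54) - h(65)) = -37370 + ((12 + 5*√3) - (-8)/65) = -37370 + ((12 + 5*√3) - 1*(-8/65)) = -37370 + ((12 + 5*√3) + 8/65) = -37370 + (788/65 + 5*√3) = -2428262/65 + 5*√3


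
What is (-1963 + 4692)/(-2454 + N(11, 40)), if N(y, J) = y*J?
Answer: -2729/2014 ≈ -1.3550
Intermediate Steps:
N(y, J) = J*y
(-1963 + 4692)/(-2454 + N(11, 40)) = (-1963 + 4692)/(-2454 + 40*11) = 2729/(-2454 + 440) = 2729/(-2014) = 2729*(-1/2014) = -2729/2014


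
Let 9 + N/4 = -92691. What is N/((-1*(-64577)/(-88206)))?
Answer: 32706784800/64577 ≈ 5.0648e+5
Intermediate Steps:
N = -370800 (N = -36 + 4*(-92691) = -36 - 370764 = -370800)
N/((-1*(-64577)/(-88206))) = -370800/(-1*(-64577)/(-88206)) = -370800/(64577*(-1/88206)) = -370800/(-64577/88206) = -370800*(-88206/64577) = 32706784800/64577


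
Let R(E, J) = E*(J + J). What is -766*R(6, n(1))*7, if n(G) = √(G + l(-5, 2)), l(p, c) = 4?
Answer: -64344*√5 ≈ -1.4388e+5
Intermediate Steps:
n(G) = √(4 + G) (n(G) = √(G + 4) = √(4 + G))
R(E, J) = 2*E*J (R(E, J) = E*(2*J) = 2*E*J)
-766*R(6, n(1))*7 = -766*2*6*√(4 + 1)*7 = -766*2*6*√5*7 = -766*12*√5*7 = -64344*√5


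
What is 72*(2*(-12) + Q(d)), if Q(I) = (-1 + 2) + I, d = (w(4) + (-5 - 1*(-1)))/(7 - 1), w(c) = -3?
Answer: -1740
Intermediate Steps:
d = -7/6 (d = (-3 + (-5 - 1*(-1)))/(7 - 1) = (-3 + (-5 + 1))/6 = (-3 - 4)*(⅙) = -7*⅙ = -7/6 ≈ -1.1667)
Q(I) = 1 + I
72*(2*(-12) + Q(d)) = 72*(2*(-12) + (1 - 7/6)) = 72*(-24 - ⅙) = 72*(-145/6) = -1740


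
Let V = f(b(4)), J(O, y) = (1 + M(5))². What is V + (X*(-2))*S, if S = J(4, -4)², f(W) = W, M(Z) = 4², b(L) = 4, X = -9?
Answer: 1503382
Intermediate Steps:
M(Z) = 16
J(O, y) = 289 (J(O, y) = (1 + 16)² = 17² = 289)
S = 83521 (S = 289² = 83521)
V = 4
V + (X*(-2))*S = 4 - 9*(-2)*83521 = 4 + 18*83521 = 4 + 1503378 = 1503382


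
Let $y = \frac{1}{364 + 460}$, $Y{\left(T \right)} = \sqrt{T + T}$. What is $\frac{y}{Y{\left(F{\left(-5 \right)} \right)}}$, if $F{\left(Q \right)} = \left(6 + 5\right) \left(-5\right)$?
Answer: $- \frac{i \sqrt{110}}{90640} \approx - 0.00011571 i$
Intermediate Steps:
$F{\left(Q \right)} = -55$ ($F{\left(Q \right)} = 11 \left(-5\right) = -55$)
$Y{\left(T \right)} = \sqrt{2} \sqrt{T}$ ($Y{\left(T \right)} = \sqrt{2 T} = \sqrt{2} \sqrt{T}$)
$y = \frac{1}{824} \approx 0.0012136$
$\frac{y}{Y{\left(F{\left(-5 \right)} \right)}} = \frac{1}{824 \sqrt{2} \sqrt{-55}} = \frac{1}{824 \sqrt{2} i \sqrt{55}} = \frac{1}{824 i \sqrt{110}} = \frac{\left(- \frac{1}{110}\right) i \sqrt{110}}{824} = - \frac{i \sqrt{110}}{90640}$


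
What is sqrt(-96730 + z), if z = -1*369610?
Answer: 2*I*sqrt(116585) ≈ 682.89*I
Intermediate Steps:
z = -369610
sqrt(-96730 + z) = sqrt(-96730 - 369610) = sqrt(-466340) = 2*I*sqrt(116585)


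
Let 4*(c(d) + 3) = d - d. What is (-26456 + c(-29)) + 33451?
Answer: 6992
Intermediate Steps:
c(d) = -3 (c(d) = -3 + (d - d)/4 = -3 + (1/4)*0 = -3 + 0 = -3)
(-26456 + c(-29)) + 33451 = (-26456 - 3) + 33451 = -26459 + 33451 = 6992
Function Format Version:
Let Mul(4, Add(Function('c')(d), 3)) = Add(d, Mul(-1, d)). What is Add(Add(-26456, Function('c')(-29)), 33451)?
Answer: 6992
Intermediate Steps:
Function('c')(d) = -3 (Function('c')(d) = Add(-3, Mul(Rational(1, 4), Add(d, Mul(-1, d)))) = Add(-3, Mul(Rational(1, 4), 0)) = Add(-3, 0) = -3)
Add(Add(-26456, Function('c')(-29)), 33451) = Add(Add(-26456, -3), 33451) = Add(-26459, 33451) = 6992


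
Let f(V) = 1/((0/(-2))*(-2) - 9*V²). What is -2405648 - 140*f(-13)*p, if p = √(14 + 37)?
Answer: -2405648 + 140*√51/1521 ≈ -2.4056e+6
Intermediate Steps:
p = √51 ≈ 7.1414
f(V) = -1/(9*V²) (f(V) = 1/((0*(-½))*(-2) - 9*V²) = 1/(0*(-2) - 9*V²) = 1/(0 - 9*V²) = 1/(-9*V²) = -1/(9*V²))
-2405648 - 140*f(-13)*p = -2405648 - 140*(-⅑/(-13)²)*√51 = -2405648 - 140*(-⅑*1/169)*√51 = -2405648 - 140*(-1/1521)*√51 = -2405648 - (-140)*√51/1521 = -2405648 + 140*√51/1521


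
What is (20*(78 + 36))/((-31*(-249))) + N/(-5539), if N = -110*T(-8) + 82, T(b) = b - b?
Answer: 3998654/14251847 ≈ 0.28057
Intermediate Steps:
T(b) = 0
N = 82 (N = -110*0 + 82 = 0 + 82 = 82)
(20*(78 + 36))/((-31*(-249))) + N/(-5539) = (20*(78 + 36))/((-31*(-249))) + 82/(-5539) = (20*114)/7719 + 82*(-1/5539) = 2280*(1/7719) - 82/5539 = 760/2573 - 82/5539 = 3998654/14251847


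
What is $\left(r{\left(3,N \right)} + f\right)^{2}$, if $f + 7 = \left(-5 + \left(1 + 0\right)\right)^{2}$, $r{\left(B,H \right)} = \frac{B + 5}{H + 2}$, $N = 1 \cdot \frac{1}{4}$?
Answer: $\frac{12769}{81} \approx 157.64$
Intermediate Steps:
$N = \frac{1}{4}$ ($N = 1 \cdot \frac{1}{4} = \frac{1}{4} \approx 0.25$)
$r{\left(B,H \right)} = \frac{5 + B}{2 + H}$
$f = 9$ ($f = -7 + \left(-5 + \left(1 + 0\right)\right)^{2} = -7 + \left(-5 + 1\right)^{2} = -7 + \left(-4\right)^{2} = -7 + 16 = 9$)
$\left(r{\left(3,N \right)} + f\right)^{2} = \left(\frac{5 + 3}{2 + \frac{1}{4}} + 9\right)^{2} = \left(\frac{1}{\frac{9}{4}} \cdot 8 + 9\right)^{2} = \left(\frac{4}{9} \cdot 8 + 9\right)^{2} = \left(\frac{32}{9} + 9\right)^{2} = \left(\frac{113}{9}\right)^{2} = \frac{12769}{81}$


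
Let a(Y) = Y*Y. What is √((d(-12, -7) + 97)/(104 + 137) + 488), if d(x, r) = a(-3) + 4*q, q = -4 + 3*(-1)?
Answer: 19*√78566/241 ≈ 22.098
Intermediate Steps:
q = -7 (q = -4 - 3 = -7)
a(Y) = Y²
d(x, r) = -19 (d(x, r) = (-3)² + 4*(-7) = 9 - 28 = -19)
√((d(-12, -7) + 97)/(104 + 137) + 488) = √((-19 + 97)/(104 + 137) + 488) = √(78/241 + 488) = √(117686/241) = 19*√78566/241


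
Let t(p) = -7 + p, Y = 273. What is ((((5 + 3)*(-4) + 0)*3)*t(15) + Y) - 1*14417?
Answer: -14912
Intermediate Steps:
((((5 + 3)*(-4) + 0)*3)*t(15) + Y) - 1*14417 = ((((5 + 3)*(-4) + 0)*3)*(-7 + 15) + 273) - 1*14417 = (((8*(-4) + 0)*3)*8 + 273) - 14417 = (((-32 + 0)*3)*8 + 273) - 14417 = (-32*3*8 + 273) - 14417 = (-96*8 + 273) - 14417 = (-768 + 273) - 14417 = -495 - 14417 = -14912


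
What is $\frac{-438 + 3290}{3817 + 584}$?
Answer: $\frac{2852}{4401} \approx 0.64803$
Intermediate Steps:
$\frac{-438 + 3290}{3817 + 584} = \frac{2852}{4401}$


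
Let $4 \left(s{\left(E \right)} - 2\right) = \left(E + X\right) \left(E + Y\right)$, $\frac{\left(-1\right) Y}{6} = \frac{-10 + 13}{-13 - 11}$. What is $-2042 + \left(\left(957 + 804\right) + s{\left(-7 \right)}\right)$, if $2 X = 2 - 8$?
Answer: $- \frac{2107}{8} \approx -263.38$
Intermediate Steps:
$Y = \frac{3}{4}$ ($Y = - 6 \frac{-10 + 13}{-13 - 11} = - 6 \frac{3}{-24} = - 6 \cdot 3 \left(- \frac{1}{24}\right) = \left(-6\right) \left(- \frac{1}{8}\right) = \frac{3}{4} \approx 0.75$)
$X = -3$ ($X = \frac{2 - 8}{2} = \frac{1}{2} \left(-6\right) = -3$)
$s{\left(E \right)} = 2 + \frac{\left(-3 + E\right) \left(\frac{3}{4} + E\right)}{4}$ ($s{\left(E \right)} = 2 + \frac{\left(E - 3\right) \left(E + \frac{3}{4}\right)}{4} = 2 + \frac{\left(-3 + E\right) \left(\frac{3}{4} + E\right)}{4}$)
$-2042 + \left(\left(957 + 804\right) + s{\left(-7 \right)}\right) = -2042 + \left(\left(957 + 804\right) + \left(\frac{23}{16} - - \frac{63}{16} + \frac{\left(-7\right)^{2}}{4}\right)\right) = -2042 + \left(1761 + \left(\frac{23}{16} + \frac{63}{16} + \frac{1}{4} \cdot 49\right)\right) = -2042 + \left(1761 + \left(\frac{23}{16} + \frac{63}{16} + \frac{49}{4}\right)\right) = -2042 + \left(1761 + \frac{141}{8}\right) = -2042 + \frac{14229}{8} = - \frac{2107}{8}$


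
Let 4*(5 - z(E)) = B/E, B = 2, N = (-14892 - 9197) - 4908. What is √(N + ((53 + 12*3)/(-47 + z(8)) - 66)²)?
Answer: I*√11032093249/673 ≈ 156.07*I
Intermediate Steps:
N = -28997 (N = -24089 - 4908 = -28997)
z(E) = 5 - 1/(2*E)
√(N + ((53 + 12*3)/(-47 + z(8)) - 66)²) = √(-28997 + ((53 + 12*3)/(-47 + (5 - ½/8)) - 66)²) = √(-28997 + ((53 + 36)/(-47 + (5 - ½*⅛)) - 66)²) = √(-28997 + (89/(-47 + (5 - 1/16)) - 66)²) = √(-28997 + (89/(-47 + 79/16) - 66)²) = √(-28997 + (89/(-673/16) - 66)²) = √(-28997 + (89*(-16/673) - 66)²) = √(-28997 + (-1424/673 - 66)²) = √(-28997 + (-45842/673)²) = √(-28997 + 2101488964/452929) = √(-11032093249/452929) = I*√11032093249/673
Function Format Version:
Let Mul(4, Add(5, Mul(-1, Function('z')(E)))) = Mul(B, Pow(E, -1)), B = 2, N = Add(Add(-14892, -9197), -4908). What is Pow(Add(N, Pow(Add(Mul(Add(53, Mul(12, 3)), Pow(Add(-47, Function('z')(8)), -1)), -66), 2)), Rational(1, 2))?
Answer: Mul(Rational(1, 673), I, Pow(11032093249, Rational(1, 2))) ≈ Mul(156.07, I)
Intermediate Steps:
N = -28997 (N = Add(-24089, -4908) = -28997)
Function('z')(E) = Add(5, Mul(Rational(-1, 2), Pow(E, -1))) (Function('z')(E) = Add(5, Mul(Rational(-1, 4), Mul(2, Pow(E, -1)))) = Add(5, Mul(Rational(-1, 2), Pow(E, -1))))
Pow(Add(N, Pow(Add(Mul(Add(53, Mul(12, 3)), Pow(Add(-47, Function('z')(8)), -1)), -66), 2)), Rational(1, 2)) = Pow(Add(-28997, Pow(Add(Mul(Add(53, Mul(12, 3)), Pow(Add(-47, Add(5, Mul(Rational(-1, 2), Pow(8, -1)))), -1)), -66), 2)), Rational(1, 2)) = Pow(Add(-28997, Pow(Add(Mul(Add(53, 36), Pow(Add(-47, Add(5, Mul(Rational(-1, 2), Rational(1, 8)))), -1)), -66), 2)), Rational(1, 2)) = Pow(Add(-28997, Pow(Add(Mul(89, Pow(Add(-47, Add(5, Rational(-1, 16))), -1)), -66), 2)), Rational(1, 2)) = Pow(Add(-28997, Pow(Add(Mul(89, Pow(Add(-47, Rational(79, 16)), -1)), -66), 2)), Rational(1, 2)) = Pow(Add(-28997, Pow(Add(Mul(89, Pow(Rational(-673, 16), -1)), -66), 2)), Rational(1, 2)) = Pow(Add(-28997, Pow(Add(Mul(89, Rational(-16, 673)), -66), 2)), Rational(1, 2)) = Pow(Add(-28997, Pow(Add(Rational(-1424, 673), -66), 2)), Rational(1, 2)) = Pow(Add(-28997, Pow(Rational(-45842, 673), 2)), Rational(1, 2)) = Pow(Add(-28997, Rational(2101488964, 452929)), Rational(1, 2)) = Pow(Rational(-11032093249, 452929), Rational(1, 2)) = Mul(Rational(1, 673), I, Pow(11032093249, Rational(1, 2)))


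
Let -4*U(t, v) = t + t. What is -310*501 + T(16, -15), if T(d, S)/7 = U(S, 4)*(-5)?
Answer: -311145/2 ≈ -1.5557e+5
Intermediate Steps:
U(t, v) = -t/2 (U(t, v) = -(t + t)/4 = -t/2)
T(d, S) = 35*S/2 (T(d, S) = 7*(-S/2*(-5)) = 7*(5*S/2) = 35*S/2)
-310*501 + T(16, -15) = -310*501 + (35/2)*(-15) = -155310 - 525/2 = -311145/2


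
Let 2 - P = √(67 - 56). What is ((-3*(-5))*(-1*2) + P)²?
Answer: (28 + √11)² ≈ 980.73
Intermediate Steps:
P = 2 - √11 (P = 2 - √(67 - 56) = 2 - √11 ≈ -1.3166)
((-3*(-5))*(-1*2) + P)² = ((-3*(-5))*(-1*2) + (2 - √11))² = (15*(-2) + (2 - √11))² = (-30 + (2 - √11))² = (-28 - √11)²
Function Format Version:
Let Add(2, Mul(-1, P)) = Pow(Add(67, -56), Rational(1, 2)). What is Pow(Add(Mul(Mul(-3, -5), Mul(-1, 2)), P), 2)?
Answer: Pow(Add(28, Pow(11, Rational(1, 2))), 2) ≈ 980.73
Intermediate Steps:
P = Add(2, Mul(-1, Pow(11, Rational(1, 2)))) (P = Add(2, Mul(-1, Pow(Add(67, -56), Rational(1, 2)))) = Add(2, Mul(-1, Pow(11, Rational(1, 2)))) ≈ -1.3166)
Pow(Add(Mul(Mul(-3, -5), Mul(-1, 2)), P), 2) = Pow(Add(Mul(Mul(-3, -5), Mul(-1, 2)), Add(2, Mul(-1, Pow(11, Rational(1, 2))))), 2) = Pow(Add(Mul(15, -2), Add(2, Mul(-1, Pow(11, Rational(1, 2))))), 2) = Pow(Add(-30, Add(2, Mul(-1, Pow(11, Rational(1, 2))))), 2) = Pow(Add(-28, Mul(-1, Pow(11, Rational(1, 2)))), 2)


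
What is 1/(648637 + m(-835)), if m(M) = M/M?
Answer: 1/648638 ≈ 1.5417e-6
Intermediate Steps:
m(M) = 1
1/(648637 + m(-835)) = 1/(648637 + 1) = 1/648638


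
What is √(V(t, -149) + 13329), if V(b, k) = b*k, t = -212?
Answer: √44917 ≈ 211.94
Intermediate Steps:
√(V(t, -149) + 13329) = √(-212*(-149) + 13329) = √(31588 + 13329) = √44917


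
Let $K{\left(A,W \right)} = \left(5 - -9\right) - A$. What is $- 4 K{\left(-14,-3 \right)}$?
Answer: $-112$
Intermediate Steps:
$K{\left(A,W \right)} = 14 - A$ ($K{\left(A,W \right)} = \left(5 + 9\right) - A = 14 - A$)
$- 4 K{\left(-14,-3 \right)} = - 4 \left(14 - -14\right) = - 4 \left(14 + 14\right) = \left(-4\right) 28 = -112$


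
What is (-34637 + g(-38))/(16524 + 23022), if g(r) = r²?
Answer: -33193/39546 ≈ -0.83935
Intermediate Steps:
(-34637 + g(-38))/(16524 + 23022) = (-34637 + (-38)²)/(16524 + 23022) = (-34637 + 1444)/39546 = -33193*1/39546 = -33193/39546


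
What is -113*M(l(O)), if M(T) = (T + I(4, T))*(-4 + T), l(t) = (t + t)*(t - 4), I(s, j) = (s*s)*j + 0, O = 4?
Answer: 0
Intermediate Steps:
I(s, j) = j*s² (I(s, j) = s²*j + 0 = j*s² + 0 = j*s²)
l(t) = 2*t*(-4 + t) (l(t) = (2*t)*(-4 + t) = 2*t*(-4 + t))
M(T) = 17*T*(-4 + T) (M(T) = (T + T*4²)*(-4 + T) = (T + T*16)*(-4 + T) = (T + 16*T)*(-4 + T) = (17*T)*(-4 + T) = 17*T*(-4 + T))
-113*M(l(O)) = -1921*2*4*(-4 + 4)*(-4 + 2*4*(-4 + 4)) = -1921*2*4*0*(-4 + 2*4*0) = -1921*0*(-4 + 0) = -1921*0*(-4) = -113*0 = 0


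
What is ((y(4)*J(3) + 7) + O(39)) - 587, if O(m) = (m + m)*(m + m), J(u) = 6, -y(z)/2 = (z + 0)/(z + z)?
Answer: 5498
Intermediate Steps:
y(z) = -1 (y(z) = -2*(z + 0)/(z + z) = -2*z/(2*z) = -2*z*1/(2*z) = -2*1/2 = -1)
O(m) = 4*m**2 (O(m) = (2*m)*(2*m) = 4*m**2)
((y(4)*J(3) + 7) + O(39)) - 587 = ((-1*6 + 7) + 4*39**2) - 587 = ((-6 + 7) + 4*1521) - 587 = (1 + 6084) - 587 = 6085 - 587 = 5498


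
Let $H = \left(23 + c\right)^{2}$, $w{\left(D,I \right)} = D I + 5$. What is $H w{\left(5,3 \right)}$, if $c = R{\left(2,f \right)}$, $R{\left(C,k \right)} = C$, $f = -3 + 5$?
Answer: $12500$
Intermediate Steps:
$f = 2$
$c = 2$
$w{\left(D,I \right)} = 5 + D I$
$H = 625$ ($H = \left(23 + 2\right)^{2} = 25^{2} = 625$)
$H w{\left(5,3 \right)} = 625 \left(5 + 5 \cdot 3\right) = 625 \left(5 + 15\right) = 625 \cdot 20 = 12500$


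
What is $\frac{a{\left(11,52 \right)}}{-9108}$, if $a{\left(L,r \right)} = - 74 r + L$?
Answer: $\frac{1279}{3036} \approx 0.42128$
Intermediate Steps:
$a{\left(L,r \right)} = L - 74 r$
$\frac{a{\left(11,52 \right)}}{-9108} = \frac{11 - 3848}{-9108} = \left(11 - 3848\right) \left(- \frac{1}{9108}\right) = \left(-3837\right) \left(- \frac{1}{9108}\right) = \frac{1279}{3036}$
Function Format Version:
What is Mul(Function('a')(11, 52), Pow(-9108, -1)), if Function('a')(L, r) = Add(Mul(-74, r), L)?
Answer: Rational(1279, 3036) ≈ 0.42128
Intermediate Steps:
Function('a')(L, r) = Add(L, Mul(-74, r))
Mul(Function('a')(11, 52), Pow(-9108, -1)) = Mul(Add(11, Mul(-74, 52)), Pow(-9108, -1)) = Mul(Add(11, -3848), Rational(-1, 9108)) = Mul(-3837, Rational(-1, 9108)) = Rational(1279, 3036)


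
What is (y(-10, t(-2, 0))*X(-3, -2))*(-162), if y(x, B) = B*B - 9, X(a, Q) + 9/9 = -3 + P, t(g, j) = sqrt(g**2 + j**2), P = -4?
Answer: -6480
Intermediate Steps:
X(a, Q) = -8 (X(a, Q) = -1 + (-3 - 4) = -1 - 7 = -8)
y(x, B) = -9 + B**2 (y(x, B) = B**2 - 9 = -9 + B**2)
(y(-10, t(-2, 0))*X(-3, -2))*(-162) = ((-9 + (sqrt((-2)**2 + 0**2))**2)*(-8))*(-162) = ((-9 + (sqrt(4 + 0))**2)*(-8))*(-162) = ((-9 + (sqrt(4))**2)*(-8))*(-162) = ((-9 + 2**2)*(-8))*(-162) = ((-9 + 4)*(-8))*(-162) = -5*(-8)*(-162) = 40*(-162) = -6480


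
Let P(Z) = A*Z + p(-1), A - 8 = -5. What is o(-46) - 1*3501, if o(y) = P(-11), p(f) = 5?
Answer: -3529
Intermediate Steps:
A = 3 (A = 8 - 5 = 3)
P(Z) = 5 + 3*Z (P(Z) = 3*Z + 5 = 5 + 3*Z)
o(y) = -28 (o(y) = 5 + 3*(-11) = 5 - 33 = -28)
o(-46) - 1*3501 = -28 - 1*3501 = -28 - 3501 = -3529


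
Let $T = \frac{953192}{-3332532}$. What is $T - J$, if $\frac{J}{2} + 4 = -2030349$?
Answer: $\frac{3383107933600}{833133} \approx 4.0607 \cdot 10^{6}$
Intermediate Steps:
$T = - \frac{238298}{833133}$ ($T = 953192 \left(- \frac{1}{3332532}\right) = - \frac{238298}{833133} \approx -0.28603$)
$J = -4060706$ ($J = -8 + 2 \left(-2030349\right) = -8 - 4060698 = -4060706$)
$T - J = - \frac{238298}{833133} - -4060706 = - \frac{238298}{833133} + 4060706 = \frac{3383107933600}{833133}$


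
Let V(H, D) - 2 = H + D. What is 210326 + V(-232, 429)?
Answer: 210525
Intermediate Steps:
V(H, D) = 2 + D + H (V(H, D) = 2 + (H + D) = 2 + (D + H) = 2 + D + H)
210326 + V(-232, 429) = 210326 + (2 + 429 - 232) = 210326 + 199 = 210525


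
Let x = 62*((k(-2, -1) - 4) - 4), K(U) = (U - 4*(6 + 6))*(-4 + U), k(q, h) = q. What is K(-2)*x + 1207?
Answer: -184793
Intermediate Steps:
K(U) = (-48 + U)*(-4 + U) (K(U) = (U - 4*12)*(-4 + U) = (U - 48)*(-4 + U) = (-48 + U)*(-4 + U))
x = -620 (x = 62*((-2 - 4) - 4) = 62*(-6 - 4) = 62*(-10) = -620)
K(-2)*x + 1207 = (192 + (-2)² - 52*(-2))*(-620) + 1207 = (192 + 4 + 104)*(-620) + 1207 = 300*(-620) + 1207 = -186000 + 1207 = -184793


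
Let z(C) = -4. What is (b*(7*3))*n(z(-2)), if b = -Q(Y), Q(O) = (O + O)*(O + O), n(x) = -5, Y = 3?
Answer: 3780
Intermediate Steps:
Q(O) = 4*O**2 (Q(O) = (2*O)*(2*O) = 4*O**2)
b = -36 (b = -4*3**2 = -4*9 = -1*36 = -36)
(b*(7*3))*n(z(-2)) = -252*3*(-5) = -36*21*(-5) = -756*(-5) = 3780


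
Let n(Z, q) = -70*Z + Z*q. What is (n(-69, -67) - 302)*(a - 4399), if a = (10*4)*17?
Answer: -34032569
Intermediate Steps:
a = 680 (a = 40*17 = 680)
(n(-69, -67) - 302)*(a - 4399) = (-69*(-70 - 67) - 302)*(680 - 4399) = (-69*(-137) - 302)*(-3719) = (9453 - 302)*(-3719) = 9151*(-3719) = -34032569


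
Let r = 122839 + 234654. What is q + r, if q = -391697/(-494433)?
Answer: 176756728166/494433 ≈ 3.5749e+5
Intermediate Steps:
q = 391697/494433 (q = -391697*(-1/494433) = 391697/494433 ≈ 0.79221)
r = 357493
q + r = 391697/494433 + 357493 = 176756728166/494433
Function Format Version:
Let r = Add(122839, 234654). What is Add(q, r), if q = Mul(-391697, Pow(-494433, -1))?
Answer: Rational(176756728166, 494433) ≈ 3.5749e+5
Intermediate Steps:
q = Rational(391697, 494433) (q = Mul(-391697, Rational(-1, 494433)) = Rational(391697, 494433) ≈ 0.79221)
r = 357493
Add(q, r) = Add(Rational(391697, 494433), 357493) = Rational(176756728166, 494433)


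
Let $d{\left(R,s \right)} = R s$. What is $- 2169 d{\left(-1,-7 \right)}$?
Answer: $-15183$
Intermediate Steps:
$- 2169 d{\left(-1,-7 \right)} = - 2169 \left(\left(-1\right) \left(-7\right)\right) = \left(-2169\right) 7 = -15183$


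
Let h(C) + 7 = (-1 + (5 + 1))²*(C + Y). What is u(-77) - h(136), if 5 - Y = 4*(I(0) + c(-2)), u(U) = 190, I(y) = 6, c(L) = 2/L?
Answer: -2828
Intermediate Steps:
Y = -15 (Y = 5 - 4*(6 + 2/(-2)) = 5 - 4*(6 + 2*(-½)) = 5 - 4*(6 - 1) = 5 - 4*5 = 5 - 1*20 = 5 - 20 = -15)
h(C) = -382 + 25*C (h(C) = -7 + (-1 + (5 + 1))²*(C - 15) = -7 + (-1 + 6)²*(-15 + C) = -7 + 5²*(-15 + C) = -7 + 25*(-15 + C) = -7 + (-375 + 25*C) = -382 + 25*C)
u(-77) - h(136) = 190 - (-382 + 25*136) = 190 - (-382 + 3400) = 190 - 1*3018 = 190 - 3018 = -2828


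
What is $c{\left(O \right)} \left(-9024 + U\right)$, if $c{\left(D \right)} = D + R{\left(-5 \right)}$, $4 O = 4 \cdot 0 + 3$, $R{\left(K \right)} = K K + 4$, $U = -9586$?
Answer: $- \frac{1107295}{2} \approx -5.5365 \cdot 10^{5}$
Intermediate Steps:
$R{\left(K \right)} = 4 + K^{2}$ ($R{\left(K \right)} = K^{2} + 4 = 4 + K^{2}$)
$O = \frac{3}{4}$ ($O = \frac{4 \cdot 0 + 3}{4} = \frac{0 + 3}{4} = \frac{1}{4} \cdot 3 = \frac{3}{4} \approx 0.75$)
$c{\left(D \right)} = 29 + D$ ($c{\left(D \right)} = D + \left(4 + \left(-5\right)^{2}\right) = D + \left(4 + 25\right) = D + 29 = 29 + D$)
$c{\left(O \right)} \left(-9024 + U\right) = \left(29 + \frac{3}{4}\right) \left(-9024 - 9586\right) = \frac{119}{4} \left(-18610\right) = - \frac{1107295}{2}$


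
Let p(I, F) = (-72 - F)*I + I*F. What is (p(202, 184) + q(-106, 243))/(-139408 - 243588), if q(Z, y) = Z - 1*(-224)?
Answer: 7213/191498 ≈ 0.037666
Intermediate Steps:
q(Z, y) = 224 + Z (q(Z, y) = Z + 224 = 224 + Z)
p(I, F) = F*I + I*(-72 - F) (p(I, F) = I*(-72 - F) + F*I = F*I + I*(-72 - F))
(p(202, 184) + q(-106, 243))/(-139408 - 243588) = (-72*202 + (224 - 106))/(-139408 - 243588) = (-14544 + 118)/(-382996) = -14426*(-1/382996) = 7213/191498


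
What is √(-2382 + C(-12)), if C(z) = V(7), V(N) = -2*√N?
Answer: √(-2382 - 2*√7) ≈ 48.86*I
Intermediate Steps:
C(z) = -2*√7
√(-2382 + C(-12)) = √(-2382 - 2*√7)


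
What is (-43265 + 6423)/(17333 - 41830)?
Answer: 36842/24497 ≈ 1.5039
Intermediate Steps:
(-43265 + 6423)/(17333 - 41830) = -36842/(-24497) = -36842*(-1/24497) = 36842/24497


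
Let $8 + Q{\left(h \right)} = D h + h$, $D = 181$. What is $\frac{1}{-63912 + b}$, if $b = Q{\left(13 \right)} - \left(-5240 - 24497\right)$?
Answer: $- \frac{1}{31817} \approx -3.143 \cdot 10^{-5}$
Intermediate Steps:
$Q{\left(h \right)} = -8 + 182 h$ ($Q{\left(h \right)} = -8 + \left(181 h + h\right) = -8 + 182 h$)
$b = 32095$ ($b = \left(-8 + 182 \cdot 13\right) - \left(-5240 - 24497\right) = \left(-8 + 2366\right) - -29737 = 2358 + 29737 = 32095$)
$\frac{1}{-63912 + b} = \frac{1}{-63912 + 32095} = \frac{1}{-31817} = - \frac{1}{31817}$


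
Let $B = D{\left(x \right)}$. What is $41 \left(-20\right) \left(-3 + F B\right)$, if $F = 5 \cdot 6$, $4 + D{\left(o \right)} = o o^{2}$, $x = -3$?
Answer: $765060$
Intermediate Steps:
$D{\left(o \right)} = -4 + o^{3}$ ($D{\left(o \right)} = -4 + o o^{2} = -4 + o^{3}$)
$F = 30$
$B = -31$ ($B = -4 + \left(-3\right)^{3} = -4 - 27 = -31$)
$41 \left(-20\right) \left(-3 + F B\right) = 41 \left(-20\right) \left(-3 + 30 \left(-31\right)\right) = - 820 \left(-3 - 930\right) = \left(-820\right) \left(-933\right) = 765060$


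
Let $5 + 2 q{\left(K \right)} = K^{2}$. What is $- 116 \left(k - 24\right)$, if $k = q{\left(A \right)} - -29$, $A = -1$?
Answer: $-348$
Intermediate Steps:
$q{\left(K \right)} = - \frac{5}{2} + \frac{K^{2}}{2}$
$k = 27$ ($k = \left(- \frac{5}{2} + \frac{\left(-1\right)^{2}}{2}\right) - -29 = \left(- \frac{5}{2} + \frac{1}{2} \cdot 1\right) + 29 = \left(- \frac{5}{2} + \frac{1}{2}\right) + 29 = -2 + 29 = 27$)
$- 116 \left(k - 24\right) = - 116 \left(27 - 24\right) = \left(-116\right) 3 = -348$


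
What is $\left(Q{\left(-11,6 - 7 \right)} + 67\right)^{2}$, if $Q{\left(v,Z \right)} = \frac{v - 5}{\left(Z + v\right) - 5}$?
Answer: $\frac{1334025}{289} \approx 4616.0$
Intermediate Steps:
$Q{\left(v,Z \right)} = \frac{-5 + v}{-5 + Z + v}$
$\left(Q{\left(-11,6 - 7 \right)} + 67\right)^{2} = \left(\frac{-5 - 11}{-5 + \left(6 - 7\right) - 11} + 67\right)^{2} = \left(\frac{1}{-5 + \left(6 - 7\right) - 11} \left(-16\right) + 67\right)^{2} = \left(\frac{1}{-5 - 1 - 11} \left(-16\right) + 67\right)^{2} = \left(\frac{1}{-17} \left(-16\right) + 67\right)^{2} = \left(\left(- \frac{1}{17}\right) \left(-16\right) + 67\right)^{2} = \left(\frac{16}{17} + 67\right)^{2} = \left(\frac{1155}{17}\right)^{2} = \frac{1334025}{289}$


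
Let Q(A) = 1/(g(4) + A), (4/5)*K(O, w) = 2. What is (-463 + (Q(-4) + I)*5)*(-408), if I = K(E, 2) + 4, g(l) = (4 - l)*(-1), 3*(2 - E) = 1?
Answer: 176154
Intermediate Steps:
E = 5/3 (E = 2 - ⅓*1 = 2 - ⅓ = 5/3 ≈ 1.6667)
K(O, w) = 5/2 (K(O, w) = (5/4)*2 = 5/2)
g(l) = -4 + l
I = 13/2 (I = 5/2 + 4 = 13/2 ≈ 6.5000)
Q(A) = 1/A (Q(A) = 1/((-4 + 4) + A) = 1/(0 + A) = 1/A)
(-463 + (Q(-4) + I)*5)*(-408) = (-463 + (1/(-4) + 13/2)*5)*(-408) = (-463 + (-¼ + 13/2)*5)*(-408) = (-463 + (25/4)*5)*(-408) = (-463 + 125/4)*(-408) = -1727/4*(-408) = 176154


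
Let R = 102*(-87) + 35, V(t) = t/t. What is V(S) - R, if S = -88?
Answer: 8840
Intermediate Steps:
V(t) = 1
R = -8839 (R = -8874 + 35 = -8839)
V(S) - R = 1 - 1*(-8839) = 1 + 8839 = 8840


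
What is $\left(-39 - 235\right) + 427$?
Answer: $153$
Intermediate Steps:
$\left(-39 - 235\right) + 427 = -274 + 427 = 153$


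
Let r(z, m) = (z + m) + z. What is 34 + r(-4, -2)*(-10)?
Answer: 134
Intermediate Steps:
r(z, m) = m + 2*z (r(z, m) = (m + z) + z = m + 2*z)
34 + r(-4, -2)*(-10) = 34 + (-2 + 2*(-4))*(-10) = 34 + (-2 - 8)*(-10) = 34 - 10*(-10) = 34 + 100 = 134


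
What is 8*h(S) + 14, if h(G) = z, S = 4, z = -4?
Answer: -18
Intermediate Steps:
h(G) = -4
8*h(S) + 14 = 8*(-4) + 14 = -32 + 14 = -18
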